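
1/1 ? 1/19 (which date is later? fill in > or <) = <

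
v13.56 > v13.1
True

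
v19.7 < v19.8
True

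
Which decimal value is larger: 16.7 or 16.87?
16.87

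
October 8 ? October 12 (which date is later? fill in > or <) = <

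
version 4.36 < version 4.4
False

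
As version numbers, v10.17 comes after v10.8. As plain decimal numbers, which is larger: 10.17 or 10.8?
10.8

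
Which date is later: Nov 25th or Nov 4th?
Nov 25th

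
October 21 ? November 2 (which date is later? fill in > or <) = <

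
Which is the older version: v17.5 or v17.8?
v17.5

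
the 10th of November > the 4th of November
True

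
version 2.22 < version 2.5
False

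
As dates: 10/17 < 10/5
False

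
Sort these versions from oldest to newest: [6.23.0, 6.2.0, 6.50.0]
[6.2.0, 6.23.0, 6.50.0]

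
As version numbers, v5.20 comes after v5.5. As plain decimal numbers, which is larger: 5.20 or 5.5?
5.5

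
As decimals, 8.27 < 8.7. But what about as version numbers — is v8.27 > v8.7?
True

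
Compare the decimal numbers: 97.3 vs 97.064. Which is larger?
97.3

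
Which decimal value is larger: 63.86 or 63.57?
63.86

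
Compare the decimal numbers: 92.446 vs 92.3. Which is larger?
92.446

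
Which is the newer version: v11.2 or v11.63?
v11.63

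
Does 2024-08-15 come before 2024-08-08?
No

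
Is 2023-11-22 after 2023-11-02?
Yes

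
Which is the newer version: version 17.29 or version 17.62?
version 17.62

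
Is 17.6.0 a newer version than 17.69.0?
No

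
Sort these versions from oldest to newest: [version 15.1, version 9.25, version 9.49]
[version 9.25, version 9.49, version 15.1]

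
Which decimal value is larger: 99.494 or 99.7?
99.7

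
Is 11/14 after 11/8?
Yes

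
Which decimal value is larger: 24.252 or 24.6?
24.6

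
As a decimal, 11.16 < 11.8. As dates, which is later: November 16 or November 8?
November 16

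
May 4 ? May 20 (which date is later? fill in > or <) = <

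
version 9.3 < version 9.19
True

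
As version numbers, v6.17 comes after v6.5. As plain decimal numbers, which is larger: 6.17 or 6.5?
6.5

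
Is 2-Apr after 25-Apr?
No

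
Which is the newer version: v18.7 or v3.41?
v18.7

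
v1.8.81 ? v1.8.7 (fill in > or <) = >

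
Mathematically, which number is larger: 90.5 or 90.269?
90.5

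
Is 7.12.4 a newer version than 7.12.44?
No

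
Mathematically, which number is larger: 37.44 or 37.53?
37.53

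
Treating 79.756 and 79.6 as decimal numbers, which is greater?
79.756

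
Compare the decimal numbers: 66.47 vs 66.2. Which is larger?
66.47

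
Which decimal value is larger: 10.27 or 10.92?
10.92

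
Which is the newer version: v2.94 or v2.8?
v2.94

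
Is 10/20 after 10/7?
Yes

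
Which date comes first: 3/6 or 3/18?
3/6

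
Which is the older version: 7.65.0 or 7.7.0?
7.7.0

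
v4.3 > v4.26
False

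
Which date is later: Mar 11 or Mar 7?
Mar 11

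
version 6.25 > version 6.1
True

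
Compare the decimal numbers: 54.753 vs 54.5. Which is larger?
54.753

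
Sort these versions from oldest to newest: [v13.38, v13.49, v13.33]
[v13.33, v13.38, v13.49]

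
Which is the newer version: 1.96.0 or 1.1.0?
1.96.0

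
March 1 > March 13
False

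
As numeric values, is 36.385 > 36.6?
False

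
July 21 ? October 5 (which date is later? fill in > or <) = <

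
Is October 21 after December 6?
No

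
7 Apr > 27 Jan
True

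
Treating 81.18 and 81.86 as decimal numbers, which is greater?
81.86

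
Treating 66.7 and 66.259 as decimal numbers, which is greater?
66.7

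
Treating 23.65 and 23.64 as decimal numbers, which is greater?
23.65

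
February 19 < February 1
False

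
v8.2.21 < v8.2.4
False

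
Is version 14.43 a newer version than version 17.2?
No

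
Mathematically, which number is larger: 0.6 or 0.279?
0.6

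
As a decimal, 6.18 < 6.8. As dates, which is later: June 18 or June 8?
June 18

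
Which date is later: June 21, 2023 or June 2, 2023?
June 21, 2023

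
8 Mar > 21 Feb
True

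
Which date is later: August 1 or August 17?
August 17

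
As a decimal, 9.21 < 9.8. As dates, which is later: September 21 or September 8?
September 21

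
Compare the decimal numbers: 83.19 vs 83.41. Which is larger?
83.41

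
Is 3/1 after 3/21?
No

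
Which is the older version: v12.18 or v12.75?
v12.18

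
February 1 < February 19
True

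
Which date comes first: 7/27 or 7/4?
7/4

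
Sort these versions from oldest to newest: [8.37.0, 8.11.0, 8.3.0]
[8.3.0, 8.11.0, 8.37.0]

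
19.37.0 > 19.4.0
True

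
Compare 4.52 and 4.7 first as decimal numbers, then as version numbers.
As decimals: 4.52 < 4.7. As versions: v4.52 > v4.7 (minor version 52 > 7).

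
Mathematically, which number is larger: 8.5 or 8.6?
8.6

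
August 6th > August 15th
False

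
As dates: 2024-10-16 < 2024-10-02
False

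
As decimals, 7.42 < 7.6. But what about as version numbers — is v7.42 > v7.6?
True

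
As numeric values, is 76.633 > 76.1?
True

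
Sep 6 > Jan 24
True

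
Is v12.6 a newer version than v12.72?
No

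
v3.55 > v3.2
True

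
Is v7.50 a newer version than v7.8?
Yes. Version numbers are compared segment by segment as integers, not as decimals: minor version 50 > 8, so v7.50 > v7.8 (even though the decimal 7.50 < 7.8).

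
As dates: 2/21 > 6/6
False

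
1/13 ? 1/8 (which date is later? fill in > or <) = >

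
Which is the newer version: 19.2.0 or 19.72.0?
19.72.0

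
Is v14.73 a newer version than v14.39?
Yes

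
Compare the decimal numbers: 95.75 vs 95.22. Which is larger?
95.75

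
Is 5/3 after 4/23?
Yes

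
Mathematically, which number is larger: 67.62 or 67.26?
67.62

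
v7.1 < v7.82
True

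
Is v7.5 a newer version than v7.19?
No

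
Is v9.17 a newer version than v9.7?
Yes. Version numbers are compared segment by segment as integers, not as decimals: minor version 17 > 7, so v9.17 > v9.7 (even though the decimal 9.17 < 9.7).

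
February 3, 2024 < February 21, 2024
True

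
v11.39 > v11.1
True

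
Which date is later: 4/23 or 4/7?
4/23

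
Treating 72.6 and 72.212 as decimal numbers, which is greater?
72.6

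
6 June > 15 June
False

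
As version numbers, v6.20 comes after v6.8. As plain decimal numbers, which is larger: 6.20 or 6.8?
6.8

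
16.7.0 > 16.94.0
False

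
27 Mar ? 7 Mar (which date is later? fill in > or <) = >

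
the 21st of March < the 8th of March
False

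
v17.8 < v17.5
False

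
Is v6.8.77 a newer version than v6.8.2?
Yes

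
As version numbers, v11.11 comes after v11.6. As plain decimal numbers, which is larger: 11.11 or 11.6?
11.6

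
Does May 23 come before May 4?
No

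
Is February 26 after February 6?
Yes. Day 26 comes after day 6 in February — this is a date comparison, not a decimal one (the decimal 2.26 would be smaller than 2.6).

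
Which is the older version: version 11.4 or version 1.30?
version 1.30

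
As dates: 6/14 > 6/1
True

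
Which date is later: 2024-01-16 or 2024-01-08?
2024-01-16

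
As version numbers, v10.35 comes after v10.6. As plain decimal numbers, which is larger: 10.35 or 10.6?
10.6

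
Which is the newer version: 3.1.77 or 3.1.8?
3.1.77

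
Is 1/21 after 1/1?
Yes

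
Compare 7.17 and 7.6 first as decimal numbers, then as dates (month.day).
As decimals: 7.17 < 7.6. As dates: 7/17 is later than 7/6 (day 17 > day 6).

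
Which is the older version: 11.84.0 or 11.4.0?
11.4.0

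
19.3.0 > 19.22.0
False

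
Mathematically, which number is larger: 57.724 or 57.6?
57.724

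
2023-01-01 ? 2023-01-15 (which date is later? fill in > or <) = <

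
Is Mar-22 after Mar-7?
Yes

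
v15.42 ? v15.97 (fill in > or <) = <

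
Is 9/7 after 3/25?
Yes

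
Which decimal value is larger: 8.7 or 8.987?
8.987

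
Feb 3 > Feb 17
False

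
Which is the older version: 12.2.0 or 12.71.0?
12.2.0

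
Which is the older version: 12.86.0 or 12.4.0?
12.4.0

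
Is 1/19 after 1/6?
Yes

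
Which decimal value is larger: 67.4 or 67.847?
67.847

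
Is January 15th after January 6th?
Yes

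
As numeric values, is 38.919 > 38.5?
True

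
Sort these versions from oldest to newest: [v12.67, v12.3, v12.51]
[v12.3, v12.51, v12.67]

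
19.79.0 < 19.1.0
False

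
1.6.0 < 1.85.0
True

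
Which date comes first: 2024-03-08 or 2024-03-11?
2024-03-08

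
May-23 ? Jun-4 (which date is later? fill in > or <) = <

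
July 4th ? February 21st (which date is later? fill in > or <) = >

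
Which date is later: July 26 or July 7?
July 26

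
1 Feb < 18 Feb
True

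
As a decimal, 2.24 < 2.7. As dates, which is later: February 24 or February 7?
February 24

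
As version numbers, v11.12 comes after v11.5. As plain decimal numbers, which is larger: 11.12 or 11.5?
11.5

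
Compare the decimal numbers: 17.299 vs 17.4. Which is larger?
17.4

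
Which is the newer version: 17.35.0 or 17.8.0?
17.35.0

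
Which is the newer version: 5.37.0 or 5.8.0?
5.37.0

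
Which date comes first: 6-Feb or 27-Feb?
6-Feb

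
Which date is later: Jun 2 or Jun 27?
Jun 27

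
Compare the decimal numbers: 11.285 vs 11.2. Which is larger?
11.285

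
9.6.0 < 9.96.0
True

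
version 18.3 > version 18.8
False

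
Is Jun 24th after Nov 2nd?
No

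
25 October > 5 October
True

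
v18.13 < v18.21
True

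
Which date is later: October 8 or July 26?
October 8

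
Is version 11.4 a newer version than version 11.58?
No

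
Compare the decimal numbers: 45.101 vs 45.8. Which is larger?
45.8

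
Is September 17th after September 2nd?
Yes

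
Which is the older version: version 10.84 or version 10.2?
version 10.2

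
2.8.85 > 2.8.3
True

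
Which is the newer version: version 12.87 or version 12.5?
version 12.87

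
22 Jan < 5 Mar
True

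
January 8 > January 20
False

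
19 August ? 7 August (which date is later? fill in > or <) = >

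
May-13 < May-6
False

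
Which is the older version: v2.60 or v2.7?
v2.7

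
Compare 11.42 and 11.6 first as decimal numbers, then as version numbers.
As decimals: 11.42 < 11.6. As versions: v11.42 > v11.6 (minor version 42 > 6).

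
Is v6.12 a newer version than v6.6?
Yes. Version numbers are compared segment by segment as integers, not as decimals: minor version 12 > 6, so v6.12 > v6.6 (even though the decimal 6.12 < 6.6).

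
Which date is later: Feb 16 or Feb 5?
Feb 16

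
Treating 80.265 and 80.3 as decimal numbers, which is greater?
80.3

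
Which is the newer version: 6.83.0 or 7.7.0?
7.7.0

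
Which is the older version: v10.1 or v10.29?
v10.1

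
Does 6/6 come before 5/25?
No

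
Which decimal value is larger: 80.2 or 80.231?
80.231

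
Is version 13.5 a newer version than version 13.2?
Yes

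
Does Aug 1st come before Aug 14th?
Yes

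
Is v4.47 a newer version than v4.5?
Yes. Version numbers are compared segment by segment as integers, not as decimals: minor version 47 > 5, so v4.47 > v4.5 (even though the decimal 4.47 < 4.5).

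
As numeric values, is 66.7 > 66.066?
True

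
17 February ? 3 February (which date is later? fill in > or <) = >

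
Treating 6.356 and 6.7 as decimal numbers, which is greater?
6.7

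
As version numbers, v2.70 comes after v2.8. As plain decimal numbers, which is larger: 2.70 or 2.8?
2.8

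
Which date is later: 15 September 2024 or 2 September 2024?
15 September 2024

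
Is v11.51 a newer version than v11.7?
Yes. Version numbers are compared segment by segment as integers, not as decimals: minor version 51 > 7, so v11.51 > v11.7 (even though the decimal 11.51 < 11.7).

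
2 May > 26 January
True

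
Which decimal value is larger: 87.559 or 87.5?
87.559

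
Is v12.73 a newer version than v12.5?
Yes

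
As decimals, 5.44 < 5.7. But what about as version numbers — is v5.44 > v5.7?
True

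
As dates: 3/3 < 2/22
False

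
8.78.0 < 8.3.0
False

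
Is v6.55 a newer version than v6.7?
Yes. Version numbers are compared segment by segment as integers, not as decimals: minor version 55 > 7, so v6.55 > v6.7 (even though the decimal 6.55 < 6.7).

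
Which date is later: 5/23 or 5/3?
5/23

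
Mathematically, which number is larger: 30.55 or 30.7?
30.7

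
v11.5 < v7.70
False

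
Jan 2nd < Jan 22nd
True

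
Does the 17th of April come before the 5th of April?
No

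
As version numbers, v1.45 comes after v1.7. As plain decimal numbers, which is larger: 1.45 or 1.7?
1.7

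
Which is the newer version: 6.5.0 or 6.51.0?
6.51.0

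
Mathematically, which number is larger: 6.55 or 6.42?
6.55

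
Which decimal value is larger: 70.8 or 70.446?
70.8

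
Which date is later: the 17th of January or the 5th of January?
the 17th of January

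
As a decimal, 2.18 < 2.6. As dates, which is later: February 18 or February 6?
February 18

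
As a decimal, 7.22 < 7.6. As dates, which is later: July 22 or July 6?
July 22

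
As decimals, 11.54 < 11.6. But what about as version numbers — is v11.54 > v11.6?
True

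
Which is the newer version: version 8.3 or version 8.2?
version 8.3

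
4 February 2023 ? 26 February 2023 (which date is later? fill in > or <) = <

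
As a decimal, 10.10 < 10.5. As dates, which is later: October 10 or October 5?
October 10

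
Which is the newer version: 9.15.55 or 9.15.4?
9.15.55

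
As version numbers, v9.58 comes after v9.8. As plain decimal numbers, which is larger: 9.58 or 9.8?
9.8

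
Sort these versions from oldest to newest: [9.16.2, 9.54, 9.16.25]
[9.16.2, 9.16.25, 9.54]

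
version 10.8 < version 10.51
True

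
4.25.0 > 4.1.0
True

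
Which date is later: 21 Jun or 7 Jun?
21 Jun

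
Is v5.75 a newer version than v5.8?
Yes. Version numbers are compared segment by segment as integers, not as decimals: minor version 75 > 8, so v5.75 > v5.8 (even though the decimal 5.75 < 5.8).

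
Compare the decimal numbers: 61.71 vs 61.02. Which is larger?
61.71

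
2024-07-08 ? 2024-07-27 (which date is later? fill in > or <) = <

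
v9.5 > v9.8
False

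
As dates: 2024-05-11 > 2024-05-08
True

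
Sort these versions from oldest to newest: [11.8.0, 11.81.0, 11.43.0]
[11.8.0, 11.43.0, 11.81.0]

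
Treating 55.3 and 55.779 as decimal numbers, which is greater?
55.779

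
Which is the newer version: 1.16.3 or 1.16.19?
1.16.19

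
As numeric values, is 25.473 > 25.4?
True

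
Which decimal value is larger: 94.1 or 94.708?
94.708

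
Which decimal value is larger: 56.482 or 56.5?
56.5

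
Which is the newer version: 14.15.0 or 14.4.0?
14.15.0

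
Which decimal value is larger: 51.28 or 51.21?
51.28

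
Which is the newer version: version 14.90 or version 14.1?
version 14.90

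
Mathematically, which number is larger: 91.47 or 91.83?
91.83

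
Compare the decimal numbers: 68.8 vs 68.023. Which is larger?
68.8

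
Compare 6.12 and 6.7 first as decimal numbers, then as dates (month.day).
As decimals: 6.12 < 6.7. As dates: 6/12 is later than 6/7 (day 12 > day 7).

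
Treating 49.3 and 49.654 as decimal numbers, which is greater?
49.654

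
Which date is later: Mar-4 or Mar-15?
Mar-15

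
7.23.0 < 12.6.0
True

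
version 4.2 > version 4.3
False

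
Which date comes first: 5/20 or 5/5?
5/5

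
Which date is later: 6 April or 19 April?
19 April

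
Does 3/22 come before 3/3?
No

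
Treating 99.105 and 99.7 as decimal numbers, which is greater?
99.7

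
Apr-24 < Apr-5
False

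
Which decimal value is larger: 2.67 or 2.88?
2.88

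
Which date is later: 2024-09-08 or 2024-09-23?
2024-09-23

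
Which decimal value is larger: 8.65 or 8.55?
8.65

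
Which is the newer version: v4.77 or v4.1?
v4.77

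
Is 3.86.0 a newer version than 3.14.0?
Yes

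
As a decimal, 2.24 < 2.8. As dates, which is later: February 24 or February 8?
February 24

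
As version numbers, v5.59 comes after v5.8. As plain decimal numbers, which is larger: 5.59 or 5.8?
5.8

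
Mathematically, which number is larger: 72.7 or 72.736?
72.736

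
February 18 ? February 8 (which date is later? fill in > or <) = >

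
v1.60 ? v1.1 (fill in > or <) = >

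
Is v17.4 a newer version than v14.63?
Yes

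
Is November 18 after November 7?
Yes. Day 18 comes after day 7 in November — this is a date comparison, not a decimal one (the decimal 11.18 would be smaller than 11.7).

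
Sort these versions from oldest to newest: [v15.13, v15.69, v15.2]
[v15.2, v15.13, v15.69]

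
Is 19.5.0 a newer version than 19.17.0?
No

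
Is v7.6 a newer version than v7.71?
No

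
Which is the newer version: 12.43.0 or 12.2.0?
12.43.0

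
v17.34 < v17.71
True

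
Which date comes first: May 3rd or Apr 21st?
Apr 21st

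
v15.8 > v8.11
True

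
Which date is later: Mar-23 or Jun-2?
Jun-2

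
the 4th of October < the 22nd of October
True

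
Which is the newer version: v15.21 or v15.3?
v15.21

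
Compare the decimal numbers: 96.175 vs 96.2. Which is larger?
96.2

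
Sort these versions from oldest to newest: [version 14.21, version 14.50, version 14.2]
[version 14.2, version 14.21, version 14.50]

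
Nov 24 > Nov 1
True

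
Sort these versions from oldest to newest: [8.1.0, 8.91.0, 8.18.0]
[8.1.0, 8.18.0, 8.91.0]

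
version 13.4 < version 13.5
True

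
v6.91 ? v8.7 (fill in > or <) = <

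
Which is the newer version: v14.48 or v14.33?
v14.48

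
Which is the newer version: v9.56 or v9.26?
v9.56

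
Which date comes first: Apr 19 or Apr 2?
Apr 2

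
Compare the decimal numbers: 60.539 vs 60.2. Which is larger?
60.539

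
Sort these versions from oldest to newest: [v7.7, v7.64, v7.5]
[v7.5, v7.7, v7.64]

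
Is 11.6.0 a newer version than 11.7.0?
No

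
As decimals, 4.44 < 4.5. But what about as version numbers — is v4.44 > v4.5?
True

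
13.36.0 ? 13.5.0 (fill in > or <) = >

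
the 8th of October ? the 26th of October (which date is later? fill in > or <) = <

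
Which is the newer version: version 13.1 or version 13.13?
version 13.13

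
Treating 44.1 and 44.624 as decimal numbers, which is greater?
44.624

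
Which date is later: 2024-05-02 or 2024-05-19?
2024-05-19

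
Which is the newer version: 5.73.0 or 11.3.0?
11.3.0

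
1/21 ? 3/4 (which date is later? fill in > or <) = <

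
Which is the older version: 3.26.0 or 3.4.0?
3.4.0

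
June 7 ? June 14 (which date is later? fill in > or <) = <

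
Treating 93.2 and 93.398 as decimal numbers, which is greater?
93.398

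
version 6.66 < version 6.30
False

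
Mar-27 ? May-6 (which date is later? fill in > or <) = <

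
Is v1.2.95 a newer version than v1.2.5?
Yes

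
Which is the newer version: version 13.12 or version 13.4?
version 13.12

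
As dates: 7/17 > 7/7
True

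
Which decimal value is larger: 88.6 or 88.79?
88.79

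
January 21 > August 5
False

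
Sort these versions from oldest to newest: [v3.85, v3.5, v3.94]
[v3.5, v3.85, v3.94]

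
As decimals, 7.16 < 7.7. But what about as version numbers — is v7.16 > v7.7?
True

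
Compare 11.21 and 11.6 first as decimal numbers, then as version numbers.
As decimals: 11.21 < 11.6. As versions: v11.21 > v11.6 (minor version 21 > 6).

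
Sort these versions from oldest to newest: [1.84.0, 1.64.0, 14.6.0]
[1.64.0, 1.84.0, 14.6.0]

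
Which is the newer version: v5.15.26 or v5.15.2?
v5.15.26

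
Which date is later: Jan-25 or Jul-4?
Jul-4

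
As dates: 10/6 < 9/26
False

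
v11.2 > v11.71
False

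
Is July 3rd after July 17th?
No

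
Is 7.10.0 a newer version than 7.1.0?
Yes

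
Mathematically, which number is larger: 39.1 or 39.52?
39.52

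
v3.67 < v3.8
False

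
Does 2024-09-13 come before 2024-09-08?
No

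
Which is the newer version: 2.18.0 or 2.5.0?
2.18.0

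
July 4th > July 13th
False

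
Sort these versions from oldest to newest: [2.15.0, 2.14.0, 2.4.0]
[2.4.0, 2.14.0, 2.15.0]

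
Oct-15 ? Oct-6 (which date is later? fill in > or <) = >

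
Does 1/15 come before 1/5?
No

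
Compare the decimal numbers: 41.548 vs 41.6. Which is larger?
41.6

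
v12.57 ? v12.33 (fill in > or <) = >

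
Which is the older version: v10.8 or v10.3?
v10.3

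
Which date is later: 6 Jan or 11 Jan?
11 Jan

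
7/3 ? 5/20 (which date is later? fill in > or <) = >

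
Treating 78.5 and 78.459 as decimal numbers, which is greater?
78.5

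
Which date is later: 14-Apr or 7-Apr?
14-Apr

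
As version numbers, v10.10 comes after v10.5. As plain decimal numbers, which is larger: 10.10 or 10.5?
10.5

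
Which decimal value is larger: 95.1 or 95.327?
95.327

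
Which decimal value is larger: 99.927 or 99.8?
99.927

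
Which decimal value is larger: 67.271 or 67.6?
67.6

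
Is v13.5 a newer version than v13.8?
No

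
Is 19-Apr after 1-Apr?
Yes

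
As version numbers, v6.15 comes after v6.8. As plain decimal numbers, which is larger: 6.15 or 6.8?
6.8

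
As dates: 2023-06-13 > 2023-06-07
True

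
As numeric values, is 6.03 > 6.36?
False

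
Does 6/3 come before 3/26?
No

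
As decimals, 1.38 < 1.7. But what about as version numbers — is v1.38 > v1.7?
True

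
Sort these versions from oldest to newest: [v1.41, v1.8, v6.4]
[v1.8, v1.41, v6.4]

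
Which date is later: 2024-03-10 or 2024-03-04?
2024-03-10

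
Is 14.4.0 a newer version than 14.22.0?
No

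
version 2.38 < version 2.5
False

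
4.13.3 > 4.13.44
False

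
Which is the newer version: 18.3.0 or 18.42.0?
18.42.0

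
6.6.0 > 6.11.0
False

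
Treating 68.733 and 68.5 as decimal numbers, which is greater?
68.733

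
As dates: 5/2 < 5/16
True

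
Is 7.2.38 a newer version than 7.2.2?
Yes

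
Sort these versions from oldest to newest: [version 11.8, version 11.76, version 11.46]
[version 11.8, version 11.46, version 11.76]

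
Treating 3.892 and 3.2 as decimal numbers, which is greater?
3.892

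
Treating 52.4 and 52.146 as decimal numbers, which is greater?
52.4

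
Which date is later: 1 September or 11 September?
11 September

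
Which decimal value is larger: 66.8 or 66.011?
66.8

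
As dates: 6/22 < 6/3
False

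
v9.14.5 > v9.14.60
False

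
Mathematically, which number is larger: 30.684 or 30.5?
30.684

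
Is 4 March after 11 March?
No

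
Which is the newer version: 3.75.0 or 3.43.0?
3.75.0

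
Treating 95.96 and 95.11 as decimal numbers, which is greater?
95.96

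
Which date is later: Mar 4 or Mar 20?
Mar 20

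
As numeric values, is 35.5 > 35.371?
True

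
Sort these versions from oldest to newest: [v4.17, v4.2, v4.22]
[v4.2, v4.17, v4.22]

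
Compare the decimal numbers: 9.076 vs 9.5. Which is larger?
9.5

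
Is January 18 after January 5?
Yes. Day 18 comes after day 5 in January — this is a date comparison, not a decimal one (the decimal 1.18 would be smaller than 1.5).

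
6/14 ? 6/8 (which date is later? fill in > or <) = >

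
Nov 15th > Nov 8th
True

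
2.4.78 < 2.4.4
False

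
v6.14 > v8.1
False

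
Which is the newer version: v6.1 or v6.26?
v6.26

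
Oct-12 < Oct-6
False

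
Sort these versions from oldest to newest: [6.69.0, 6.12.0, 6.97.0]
[6.12.0, 6.69.0, 6.97.0]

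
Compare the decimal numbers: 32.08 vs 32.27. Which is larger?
32.27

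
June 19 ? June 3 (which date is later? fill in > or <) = >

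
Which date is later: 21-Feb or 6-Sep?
6-Sep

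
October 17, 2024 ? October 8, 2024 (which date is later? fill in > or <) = >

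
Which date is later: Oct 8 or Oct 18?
Oct 18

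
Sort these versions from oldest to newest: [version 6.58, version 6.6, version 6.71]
[version 6.6, version 6.58, version 6.71]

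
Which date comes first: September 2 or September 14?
September 2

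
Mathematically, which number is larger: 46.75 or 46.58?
46.75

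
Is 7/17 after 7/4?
Yes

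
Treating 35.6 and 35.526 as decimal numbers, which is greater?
35.6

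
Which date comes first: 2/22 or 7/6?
2/22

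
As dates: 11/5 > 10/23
True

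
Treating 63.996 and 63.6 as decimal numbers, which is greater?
63.996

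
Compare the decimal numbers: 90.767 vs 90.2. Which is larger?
90.767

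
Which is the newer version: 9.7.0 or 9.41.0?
9.41.0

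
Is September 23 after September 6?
Yes. Day 23 comes after day 6 in September — this is a date comparison, not a decimal one (the decimal 9.23 would be smaller than 9.6).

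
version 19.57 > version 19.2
True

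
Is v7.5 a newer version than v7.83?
No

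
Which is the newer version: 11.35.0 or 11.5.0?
11.35.0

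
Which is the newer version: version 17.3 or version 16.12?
version 17.3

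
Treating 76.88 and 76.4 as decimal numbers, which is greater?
76.88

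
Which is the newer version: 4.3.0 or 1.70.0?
4.3.0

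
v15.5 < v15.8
True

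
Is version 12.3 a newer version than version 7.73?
Yes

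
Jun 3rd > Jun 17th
False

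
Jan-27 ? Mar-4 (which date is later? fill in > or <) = <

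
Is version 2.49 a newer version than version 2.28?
Yes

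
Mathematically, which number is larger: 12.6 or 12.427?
12.6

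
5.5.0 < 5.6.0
True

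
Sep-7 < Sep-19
True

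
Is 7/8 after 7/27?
No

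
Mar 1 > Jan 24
True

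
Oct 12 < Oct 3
False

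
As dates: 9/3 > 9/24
False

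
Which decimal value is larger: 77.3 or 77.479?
77.479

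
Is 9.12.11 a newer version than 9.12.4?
Yes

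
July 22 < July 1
False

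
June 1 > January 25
True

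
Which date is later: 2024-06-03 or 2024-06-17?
2024-06-17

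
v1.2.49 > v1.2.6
True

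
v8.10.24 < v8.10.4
False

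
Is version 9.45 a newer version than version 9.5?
Yes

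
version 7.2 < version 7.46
True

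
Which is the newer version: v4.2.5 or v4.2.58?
v4.2.58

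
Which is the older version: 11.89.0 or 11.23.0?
11.23.0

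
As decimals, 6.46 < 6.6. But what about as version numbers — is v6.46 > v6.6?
True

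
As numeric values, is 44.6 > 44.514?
True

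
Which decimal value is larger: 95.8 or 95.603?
95.8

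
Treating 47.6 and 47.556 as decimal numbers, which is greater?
47.6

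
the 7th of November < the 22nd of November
True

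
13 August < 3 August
False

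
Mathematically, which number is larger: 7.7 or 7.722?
7.722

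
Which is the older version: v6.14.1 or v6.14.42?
v6.14.1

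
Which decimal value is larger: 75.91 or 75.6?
75.91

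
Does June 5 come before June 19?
Yes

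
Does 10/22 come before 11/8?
Yes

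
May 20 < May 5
False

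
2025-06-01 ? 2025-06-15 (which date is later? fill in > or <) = <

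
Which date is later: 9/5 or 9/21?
9/21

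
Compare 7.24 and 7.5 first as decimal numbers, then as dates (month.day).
As decimals: 7.24 < 7.5. As dates: 7/24 is later than 7/5 (day 24 > day 5).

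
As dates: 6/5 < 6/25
True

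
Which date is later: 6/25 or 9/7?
9/7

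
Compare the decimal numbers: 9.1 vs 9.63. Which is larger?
9.63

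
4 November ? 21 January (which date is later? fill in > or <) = >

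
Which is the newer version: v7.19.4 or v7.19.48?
v7.19.48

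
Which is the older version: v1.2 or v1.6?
v1.2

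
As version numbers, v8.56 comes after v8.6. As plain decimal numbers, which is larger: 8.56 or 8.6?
8.6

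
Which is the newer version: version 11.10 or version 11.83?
version 11.83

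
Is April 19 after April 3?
Yes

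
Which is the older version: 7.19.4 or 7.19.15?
7.19.4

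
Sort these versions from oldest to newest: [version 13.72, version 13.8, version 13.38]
[version 13.8, version 13.38, version 13.72]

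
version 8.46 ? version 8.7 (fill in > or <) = >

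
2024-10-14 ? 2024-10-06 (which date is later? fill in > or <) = >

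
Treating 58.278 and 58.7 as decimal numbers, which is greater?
58.7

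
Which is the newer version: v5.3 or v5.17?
v5.17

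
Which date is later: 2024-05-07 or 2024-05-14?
2024-05-14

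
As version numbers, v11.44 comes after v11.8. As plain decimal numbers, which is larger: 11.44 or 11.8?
11.8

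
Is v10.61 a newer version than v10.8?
Yes. Version numbers are compared segment by segment as integers, not as decimals: minor version 61 > 8, so v10.61 > v10.8 (even though the decimal 10.61 < 10.8).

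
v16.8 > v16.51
False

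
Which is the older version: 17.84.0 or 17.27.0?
17.27.0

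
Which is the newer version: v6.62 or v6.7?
v6.62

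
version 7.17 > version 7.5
True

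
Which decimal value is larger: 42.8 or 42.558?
42.8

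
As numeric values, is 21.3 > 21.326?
False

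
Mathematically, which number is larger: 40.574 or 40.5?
40.574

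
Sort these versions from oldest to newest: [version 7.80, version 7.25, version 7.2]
[version 7.2, version 7.25, version 7.80]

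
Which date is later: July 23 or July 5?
July 23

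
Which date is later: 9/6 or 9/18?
9/18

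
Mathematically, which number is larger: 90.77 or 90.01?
90.77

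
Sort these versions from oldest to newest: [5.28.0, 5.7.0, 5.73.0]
[5.7.0, 5.28.0, 5.73.0]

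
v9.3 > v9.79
False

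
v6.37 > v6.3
True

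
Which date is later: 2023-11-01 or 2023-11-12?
2023-11-12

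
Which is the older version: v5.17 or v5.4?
v5.4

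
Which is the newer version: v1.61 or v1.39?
v1.61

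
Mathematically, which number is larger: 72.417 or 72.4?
72.417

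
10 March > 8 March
True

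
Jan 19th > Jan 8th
True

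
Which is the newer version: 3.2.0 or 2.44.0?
3.2.0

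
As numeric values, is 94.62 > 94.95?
False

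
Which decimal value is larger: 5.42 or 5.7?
5.7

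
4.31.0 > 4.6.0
True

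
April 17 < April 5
False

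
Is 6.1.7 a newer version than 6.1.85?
No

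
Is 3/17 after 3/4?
Yes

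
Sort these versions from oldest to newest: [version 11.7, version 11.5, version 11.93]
[version 11.5, version 11.7, version 11.93]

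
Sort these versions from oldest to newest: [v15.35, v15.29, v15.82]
[v15.29, v15.35, v15.82]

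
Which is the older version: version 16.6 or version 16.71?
version 16.6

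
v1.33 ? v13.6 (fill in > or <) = <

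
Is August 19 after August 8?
Yes. Day 19 comes after day 8 in August — this is a date comparison, not a decimal one (the decimal 8.19 would be smaller than 8.8).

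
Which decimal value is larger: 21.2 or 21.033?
21.2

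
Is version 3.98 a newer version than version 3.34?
Yes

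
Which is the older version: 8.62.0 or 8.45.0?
8.45.0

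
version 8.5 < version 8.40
True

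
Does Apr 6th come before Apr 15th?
Yes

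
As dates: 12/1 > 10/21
True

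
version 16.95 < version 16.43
False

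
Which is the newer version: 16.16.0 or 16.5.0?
16.16.0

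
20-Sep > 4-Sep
True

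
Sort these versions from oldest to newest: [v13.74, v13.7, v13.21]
[v13.7, v13.21, v13.74]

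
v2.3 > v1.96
True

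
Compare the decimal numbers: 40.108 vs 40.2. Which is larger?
40.2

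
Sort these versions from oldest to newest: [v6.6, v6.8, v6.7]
[v6.6, v6.7, v6.8]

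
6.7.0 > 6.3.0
True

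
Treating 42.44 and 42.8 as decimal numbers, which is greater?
42.8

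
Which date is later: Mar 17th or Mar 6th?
Mar 17th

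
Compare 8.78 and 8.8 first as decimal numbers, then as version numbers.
As decimals: 8.78 < 8.8. As versions: v8.78 > v8.8 (minor version 78 > 8).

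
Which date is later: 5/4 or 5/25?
5/25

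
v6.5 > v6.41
False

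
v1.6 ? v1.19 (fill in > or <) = <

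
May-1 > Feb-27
True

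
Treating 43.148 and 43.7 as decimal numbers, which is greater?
43.7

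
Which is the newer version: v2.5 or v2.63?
v2.63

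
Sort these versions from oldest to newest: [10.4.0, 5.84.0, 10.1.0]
[5.84.0, 10.1.0, 10.4.0]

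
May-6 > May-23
False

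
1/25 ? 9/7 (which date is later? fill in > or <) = <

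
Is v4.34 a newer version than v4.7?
Yes. Version numbers are compared segment by segment as integers, not as decimals: minor version 34 > 7, so v4.34 > v4.7 (even though the decimal 4.34 < 4.7).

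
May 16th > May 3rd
True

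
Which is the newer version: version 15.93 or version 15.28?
version 15.93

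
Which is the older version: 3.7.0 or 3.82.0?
3.7.0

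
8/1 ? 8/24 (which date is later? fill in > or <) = <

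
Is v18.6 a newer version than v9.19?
Yes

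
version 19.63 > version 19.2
True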